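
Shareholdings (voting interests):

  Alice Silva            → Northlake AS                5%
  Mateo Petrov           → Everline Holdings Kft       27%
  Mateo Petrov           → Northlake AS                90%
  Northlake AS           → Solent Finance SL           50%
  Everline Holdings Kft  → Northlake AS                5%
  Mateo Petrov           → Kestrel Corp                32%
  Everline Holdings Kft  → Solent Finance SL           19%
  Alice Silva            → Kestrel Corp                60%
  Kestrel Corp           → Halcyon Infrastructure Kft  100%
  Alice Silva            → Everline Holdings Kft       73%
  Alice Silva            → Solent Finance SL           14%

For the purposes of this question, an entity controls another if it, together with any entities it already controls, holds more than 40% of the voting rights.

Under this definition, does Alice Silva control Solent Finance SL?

No

Alice holds 60% of Kestrel, so Alice controls Kestrel.
Alice holds 73% of Everline, so Alice controls Everline.
Kestrel holds 100% of Halcyon, so Alice controls Halcyon.
In Solent, Alice's side holds only 14% + 19% = 33%, not > 40%.
So Alice does not control Solent.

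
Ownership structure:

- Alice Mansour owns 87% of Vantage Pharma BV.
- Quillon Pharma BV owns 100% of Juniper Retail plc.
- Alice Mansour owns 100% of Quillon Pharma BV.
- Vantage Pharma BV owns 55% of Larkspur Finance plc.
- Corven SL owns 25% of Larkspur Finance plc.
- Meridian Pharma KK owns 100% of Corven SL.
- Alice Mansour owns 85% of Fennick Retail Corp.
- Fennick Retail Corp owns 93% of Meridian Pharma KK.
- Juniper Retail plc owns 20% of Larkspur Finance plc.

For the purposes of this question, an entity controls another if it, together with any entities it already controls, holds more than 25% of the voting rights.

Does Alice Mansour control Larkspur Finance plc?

Alice holds 85% of Fennick, so Alice controls Fennick.
Fennick holds 93% of Meridian, so Alice controls Meridian.
Meridian holds 100% of Corven, so Alice controls Corven.
Alice holds 87% of Vantage, so Alice controls Vantage.
Alice holds 100% of Quillon, so Alice controls Quillon.
Quillon holds 100% of Juniper, so Alice controls Juniper.
Juniper and Vantage and Corven together hold 20% + 55% + 25% = 100% of Larkspur, so Alice controls Larkspur.

Yes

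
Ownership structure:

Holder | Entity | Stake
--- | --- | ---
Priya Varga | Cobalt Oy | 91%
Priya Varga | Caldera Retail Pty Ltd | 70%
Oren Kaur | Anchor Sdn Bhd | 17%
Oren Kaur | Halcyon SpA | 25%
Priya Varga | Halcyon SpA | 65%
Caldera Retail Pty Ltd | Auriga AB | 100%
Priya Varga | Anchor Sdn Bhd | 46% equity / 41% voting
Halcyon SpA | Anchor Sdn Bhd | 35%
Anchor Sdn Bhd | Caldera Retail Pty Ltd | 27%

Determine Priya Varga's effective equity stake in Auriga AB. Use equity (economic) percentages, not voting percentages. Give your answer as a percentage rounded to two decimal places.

88.56%

Priya reaches Auriga along 3 paths.
Via Caldera: 70% × 100% = 70%.
Via Anchor → Caldera: 46% × 27% × 100% = 12.42%.
Via Halcyon → Anchor → Caldera: 65% × 35% × 27% × 100% = 6.1425%.
Total: 70% + 12.42% + 6.1425% = 88.5625%.
Rounded: 88.56%.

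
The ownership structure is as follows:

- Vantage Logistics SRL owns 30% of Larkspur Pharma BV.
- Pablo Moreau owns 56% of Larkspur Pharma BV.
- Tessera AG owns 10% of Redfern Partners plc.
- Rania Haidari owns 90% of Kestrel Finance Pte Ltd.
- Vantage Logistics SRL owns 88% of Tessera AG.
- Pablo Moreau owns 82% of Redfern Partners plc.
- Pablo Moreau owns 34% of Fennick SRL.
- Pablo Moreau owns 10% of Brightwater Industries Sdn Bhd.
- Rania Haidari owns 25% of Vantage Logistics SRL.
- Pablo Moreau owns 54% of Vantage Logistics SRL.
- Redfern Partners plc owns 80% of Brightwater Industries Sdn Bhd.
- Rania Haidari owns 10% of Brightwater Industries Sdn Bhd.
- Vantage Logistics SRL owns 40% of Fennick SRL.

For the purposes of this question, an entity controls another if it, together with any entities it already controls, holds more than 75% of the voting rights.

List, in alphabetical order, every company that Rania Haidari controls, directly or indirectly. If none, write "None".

Rania holds 90% of Kestrel, so Rania controls Kestrel.
No other company's threshold is met.

Kestrel Finance Pte Ltd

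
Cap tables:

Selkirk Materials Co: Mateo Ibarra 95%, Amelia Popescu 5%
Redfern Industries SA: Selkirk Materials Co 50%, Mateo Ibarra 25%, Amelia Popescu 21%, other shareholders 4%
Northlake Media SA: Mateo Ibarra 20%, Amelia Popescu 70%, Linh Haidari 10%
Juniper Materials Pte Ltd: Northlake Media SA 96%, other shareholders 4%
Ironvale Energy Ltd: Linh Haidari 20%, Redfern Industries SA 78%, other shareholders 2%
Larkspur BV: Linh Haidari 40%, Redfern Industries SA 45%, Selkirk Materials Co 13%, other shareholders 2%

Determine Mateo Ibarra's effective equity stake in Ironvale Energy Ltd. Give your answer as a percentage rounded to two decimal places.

Mateo reaches Ironvale along 2 paths.
Via Selkirk → Redfern: 95% × 50% × 78% = 37.05%.
Via Redfern: 25% × 78% = 19.5%.
Total: 37.05% + 19.5% = 56.55%.

56.55%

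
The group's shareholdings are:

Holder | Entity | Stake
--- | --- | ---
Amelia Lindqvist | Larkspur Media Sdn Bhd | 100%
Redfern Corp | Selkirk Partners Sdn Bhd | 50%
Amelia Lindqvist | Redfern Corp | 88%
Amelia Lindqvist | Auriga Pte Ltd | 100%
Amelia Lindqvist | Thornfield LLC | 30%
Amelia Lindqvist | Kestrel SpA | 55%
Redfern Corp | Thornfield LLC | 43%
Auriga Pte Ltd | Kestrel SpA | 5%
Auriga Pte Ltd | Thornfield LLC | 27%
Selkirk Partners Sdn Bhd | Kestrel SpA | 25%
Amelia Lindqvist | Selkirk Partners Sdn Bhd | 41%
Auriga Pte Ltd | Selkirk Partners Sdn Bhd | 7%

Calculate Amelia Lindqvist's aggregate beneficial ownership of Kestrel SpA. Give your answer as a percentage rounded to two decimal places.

83.00%

Amelia reaches Kestrel along 5 paths.
Via Auriga → Selkirk: 100% × 7% × 25% = 1.75%.
Via Selkirk: 41% × 25% = 10.25%.
Via Redfern → Selkirk: 88% × 50% × 25% = 11%.
Direct stake: 55% = 55%.
Via Auriga: 100% × 5% = 5%.
Total: 1.75% + 10.25% + 11% + 55% + 5% = 83%.
Rounded: 83.00%.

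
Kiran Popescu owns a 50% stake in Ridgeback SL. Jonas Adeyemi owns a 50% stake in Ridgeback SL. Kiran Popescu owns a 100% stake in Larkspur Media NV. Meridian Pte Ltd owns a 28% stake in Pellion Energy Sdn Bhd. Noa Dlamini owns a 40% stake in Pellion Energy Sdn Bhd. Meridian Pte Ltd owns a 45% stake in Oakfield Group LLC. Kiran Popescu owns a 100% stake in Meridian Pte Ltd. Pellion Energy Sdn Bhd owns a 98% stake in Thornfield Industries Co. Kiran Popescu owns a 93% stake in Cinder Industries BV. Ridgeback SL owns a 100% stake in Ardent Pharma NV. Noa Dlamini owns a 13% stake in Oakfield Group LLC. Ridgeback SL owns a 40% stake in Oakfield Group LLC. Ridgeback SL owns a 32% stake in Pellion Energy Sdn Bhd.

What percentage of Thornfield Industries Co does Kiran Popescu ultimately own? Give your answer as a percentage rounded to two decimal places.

43.12%

Kiran reaches Thornfield along 2 paths.
Via Meridian → Pellion: 100% × 28% × 98% = 27.44%.
Via Ridgeback → Pellion: 50% × 32% × 98% = 15.68%.
Total: 27.44% + 15.68% = 43.12%.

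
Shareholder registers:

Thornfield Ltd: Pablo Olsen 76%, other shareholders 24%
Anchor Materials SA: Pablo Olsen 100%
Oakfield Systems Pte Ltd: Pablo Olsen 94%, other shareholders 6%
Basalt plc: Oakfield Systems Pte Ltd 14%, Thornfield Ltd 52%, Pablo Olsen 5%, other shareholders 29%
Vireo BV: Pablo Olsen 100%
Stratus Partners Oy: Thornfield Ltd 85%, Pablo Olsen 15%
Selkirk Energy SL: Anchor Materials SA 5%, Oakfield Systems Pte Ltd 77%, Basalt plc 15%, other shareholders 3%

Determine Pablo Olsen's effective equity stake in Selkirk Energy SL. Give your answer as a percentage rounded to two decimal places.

Pablo reaches Selkirk along 5 paths.
Via Anchor: 100% × 5% = 5%.
Via Oakfield: 94% × 77% = 72.38%.
Via Oakfield → Basalt: 94% × 14% × 15% = 1.974%.
Via Thornfield → Basalt: 76% × 52% × 15% = 5.928%.
Via Basalt: 5% × 15% = 0.75%.
Total: 5% + 72.38% + 1.974% + 5.928% + 0.75% = 86.032%.
Rounded: 86.03%.

86.03%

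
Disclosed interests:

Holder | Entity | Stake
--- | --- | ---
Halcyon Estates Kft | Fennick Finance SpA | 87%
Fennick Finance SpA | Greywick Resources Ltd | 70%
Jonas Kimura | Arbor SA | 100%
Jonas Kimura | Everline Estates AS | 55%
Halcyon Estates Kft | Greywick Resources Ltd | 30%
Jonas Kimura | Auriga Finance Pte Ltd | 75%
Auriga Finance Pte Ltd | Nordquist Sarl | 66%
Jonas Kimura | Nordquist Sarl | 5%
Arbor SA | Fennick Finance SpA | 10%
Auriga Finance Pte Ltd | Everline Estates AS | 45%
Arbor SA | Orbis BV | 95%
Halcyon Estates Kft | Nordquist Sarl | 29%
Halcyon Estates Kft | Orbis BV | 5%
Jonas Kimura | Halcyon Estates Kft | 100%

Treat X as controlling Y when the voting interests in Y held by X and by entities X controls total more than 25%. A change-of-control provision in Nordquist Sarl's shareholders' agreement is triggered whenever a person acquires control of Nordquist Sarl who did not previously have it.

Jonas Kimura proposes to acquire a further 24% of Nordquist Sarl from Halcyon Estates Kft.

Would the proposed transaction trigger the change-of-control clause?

No

The purchase adds only to Jonas's holdings (Halcyon's stake shrinks), so Jonas is the only person who could newly come to control Nordquist.
Jonas holds 75% of Auriga, so Jonas controls Auriga.
Jonas holds 100% of Halcyon, so Jonas controls Halcyon.
Halcyon and Jonas and Auriga together hold 29% + 5% + 66% = 100% of Nordquist, so Jonas controls Nordquist.
So Jonas already controls Nordquist before the transaction.
After the purchase, Jonas's direct stake in Nordquist rises to 5% + 24% = 29%, and Halcyon's stake falls to 5%.
Jonas controlled Nordquist already, so this is not a new person acquiring control; every other person's position is unchanged or reduced.
No new person acquires control, so the clause is not triggered.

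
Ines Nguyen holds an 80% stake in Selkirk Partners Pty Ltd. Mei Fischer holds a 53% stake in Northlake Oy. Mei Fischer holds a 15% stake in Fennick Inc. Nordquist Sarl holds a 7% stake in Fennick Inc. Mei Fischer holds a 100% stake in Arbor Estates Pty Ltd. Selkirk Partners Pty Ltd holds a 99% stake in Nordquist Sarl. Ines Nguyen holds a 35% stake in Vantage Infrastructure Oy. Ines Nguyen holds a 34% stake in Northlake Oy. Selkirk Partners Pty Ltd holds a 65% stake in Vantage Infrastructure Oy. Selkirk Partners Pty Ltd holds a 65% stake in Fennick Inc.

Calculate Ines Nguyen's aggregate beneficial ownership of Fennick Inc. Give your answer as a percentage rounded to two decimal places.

Ines reaches Fennick along 2 paths.
Via Selkirk: 80% × 65% = 52%.
Via Selkirk → Nordquist: 80% × 99% × 7% = 5.544%.
Total: 52% + 5.544% = 57.544%.
Rounded: 57.54%.

57.54%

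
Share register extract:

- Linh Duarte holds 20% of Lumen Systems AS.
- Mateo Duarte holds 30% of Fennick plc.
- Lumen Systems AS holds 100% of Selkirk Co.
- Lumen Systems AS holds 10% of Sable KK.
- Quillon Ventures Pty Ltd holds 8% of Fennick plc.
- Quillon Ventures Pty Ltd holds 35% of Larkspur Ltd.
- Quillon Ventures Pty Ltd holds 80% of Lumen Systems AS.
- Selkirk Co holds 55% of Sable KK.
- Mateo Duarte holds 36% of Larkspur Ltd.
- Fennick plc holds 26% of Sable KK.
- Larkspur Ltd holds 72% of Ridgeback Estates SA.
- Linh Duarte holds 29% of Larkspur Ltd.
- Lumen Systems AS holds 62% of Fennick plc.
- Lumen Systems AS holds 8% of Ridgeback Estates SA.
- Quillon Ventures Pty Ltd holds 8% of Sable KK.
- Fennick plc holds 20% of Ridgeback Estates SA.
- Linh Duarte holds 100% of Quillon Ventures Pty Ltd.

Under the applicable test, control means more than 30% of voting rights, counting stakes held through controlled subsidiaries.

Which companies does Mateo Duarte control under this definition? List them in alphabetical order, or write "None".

Larkspur Ltd, Ridgeback Estates SA

Mateo holds 36% of Larkspur, so Mateo controls Larkspur.
Larkspur holds 72% of Ridgeback, so Mateo controls Ridgeback.
No other company's threshold is met.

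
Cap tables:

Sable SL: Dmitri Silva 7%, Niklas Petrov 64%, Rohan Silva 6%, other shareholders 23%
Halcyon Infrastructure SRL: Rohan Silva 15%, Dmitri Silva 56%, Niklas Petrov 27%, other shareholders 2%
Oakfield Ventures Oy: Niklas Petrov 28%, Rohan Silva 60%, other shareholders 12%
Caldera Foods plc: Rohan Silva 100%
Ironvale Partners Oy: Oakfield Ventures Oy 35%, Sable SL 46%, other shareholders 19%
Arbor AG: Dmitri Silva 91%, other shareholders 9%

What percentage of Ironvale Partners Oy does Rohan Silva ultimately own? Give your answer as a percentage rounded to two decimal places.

23.76%

Rohan reaches Ironvale along 2 paths.
Via Oakfield: 60% × 35% = 21%.
Via Sable: 6% × 46% = 2.76%.
Total: 21% + 2.76% = 23.76%.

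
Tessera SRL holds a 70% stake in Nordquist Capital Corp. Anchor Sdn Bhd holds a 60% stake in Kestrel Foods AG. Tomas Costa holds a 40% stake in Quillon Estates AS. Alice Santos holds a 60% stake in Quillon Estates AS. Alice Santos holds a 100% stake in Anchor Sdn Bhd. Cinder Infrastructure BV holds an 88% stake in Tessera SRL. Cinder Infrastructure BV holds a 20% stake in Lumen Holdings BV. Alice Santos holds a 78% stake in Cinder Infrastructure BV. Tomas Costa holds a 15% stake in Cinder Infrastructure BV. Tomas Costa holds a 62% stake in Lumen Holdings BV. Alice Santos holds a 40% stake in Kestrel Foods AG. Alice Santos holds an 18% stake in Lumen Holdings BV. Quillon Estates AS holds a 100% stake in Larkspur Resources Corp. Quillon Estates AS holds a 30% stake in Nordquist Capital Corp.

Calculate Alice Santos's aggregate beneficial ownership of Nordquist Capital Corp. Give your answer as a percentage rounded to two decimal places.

Alice reaches Nordquist along 2 paths.
Via Quillon: 60% × 30% = 18%.
Via Cinder → Tessera: 78% × 88% × 70% = 48.048%.
Total: 18% + 48.048% = 66.048%.
Rounded: 66.05%.

66.05%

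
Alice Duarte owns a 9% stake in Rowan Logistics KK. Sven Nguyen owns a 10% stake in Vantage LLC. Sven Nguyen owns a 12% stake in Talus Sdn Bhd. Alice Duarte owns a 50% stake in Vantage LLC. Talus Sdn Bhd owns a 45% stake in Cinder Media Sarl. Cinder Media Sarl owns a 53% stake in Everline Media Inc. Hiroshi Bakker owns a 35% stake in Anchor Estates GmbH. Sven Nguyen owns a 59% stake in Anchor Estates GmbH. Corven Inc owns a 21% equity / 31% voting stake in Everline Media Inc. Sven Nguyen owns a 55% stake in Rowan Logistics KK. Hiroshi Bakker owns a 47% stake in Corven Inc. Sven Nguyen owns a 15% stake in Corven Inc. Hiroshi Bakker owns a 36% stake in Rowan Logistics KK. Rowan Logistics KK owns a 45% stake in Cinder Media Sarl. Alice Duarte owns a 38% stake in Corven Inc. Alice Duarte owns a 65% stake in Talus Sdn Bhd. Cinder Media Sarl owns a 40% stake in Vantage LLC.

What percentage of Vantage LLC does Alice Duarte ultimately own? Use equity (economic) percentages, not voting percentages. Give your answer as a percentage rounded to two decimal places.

Alice reaches Vantage along 3 paths.
Via Rowan → Cinder: 9% × 45% × 40% = 1.62%.
Via Talus → Cinder: 65% × 45% × 40% = 11.7%.
Direct stake: 50% = 50%.
Total: 1.62% + 11.7% + 50% = 63.32%.

63.32%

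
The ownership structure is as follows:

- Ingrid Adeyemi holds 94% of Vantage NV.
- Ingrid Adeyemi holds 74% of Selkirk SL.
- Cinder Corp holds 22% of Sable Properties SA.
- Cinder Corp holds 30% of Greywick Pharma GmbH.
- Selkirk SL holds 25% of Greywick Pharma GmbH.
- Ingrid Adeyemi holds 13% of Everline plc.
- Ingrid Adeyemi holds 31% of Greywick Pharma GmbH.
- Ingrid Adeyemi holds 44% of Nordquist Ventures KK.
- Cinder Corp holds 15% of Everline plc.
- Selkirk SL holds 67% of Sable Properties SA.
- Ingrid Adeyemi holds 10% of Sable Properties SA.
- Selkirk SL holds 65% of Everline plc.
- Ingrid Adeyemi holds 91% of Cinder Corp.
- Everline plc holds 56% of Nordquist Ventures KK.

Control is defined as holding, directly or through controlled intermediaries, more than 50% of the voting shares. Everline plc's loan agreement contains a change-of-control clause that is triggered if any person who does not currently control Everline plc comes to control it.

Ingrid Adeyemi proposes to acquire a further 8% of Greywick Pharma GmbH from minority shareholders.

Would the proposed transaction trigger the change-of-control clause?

The purchase changes only Ingrid's holdings, so Ingrid is the only person who could newly come to control Everline.
Ingrid holds 91% of Cinder, so Ingrid controls Cinder.
Ingrid holds 74% of Selkirk, so Ingrid controls Selkirk.
Cinder and Ingrid and Selkirk together hold 15% + 13% + 65% = 93% of Everline, so Ingrid controls Everline.
So Ingrid already controls Everline before the transaction.
After the purchase, Ingrid's direct stake in Greywick rises to 31% + 8% = 39%.
Ingrid controlled Everline already, so this is not a new person acquiring control; every other person's position is unchanged or reduced.
No new person acquires control, so the clause is not triggered.

No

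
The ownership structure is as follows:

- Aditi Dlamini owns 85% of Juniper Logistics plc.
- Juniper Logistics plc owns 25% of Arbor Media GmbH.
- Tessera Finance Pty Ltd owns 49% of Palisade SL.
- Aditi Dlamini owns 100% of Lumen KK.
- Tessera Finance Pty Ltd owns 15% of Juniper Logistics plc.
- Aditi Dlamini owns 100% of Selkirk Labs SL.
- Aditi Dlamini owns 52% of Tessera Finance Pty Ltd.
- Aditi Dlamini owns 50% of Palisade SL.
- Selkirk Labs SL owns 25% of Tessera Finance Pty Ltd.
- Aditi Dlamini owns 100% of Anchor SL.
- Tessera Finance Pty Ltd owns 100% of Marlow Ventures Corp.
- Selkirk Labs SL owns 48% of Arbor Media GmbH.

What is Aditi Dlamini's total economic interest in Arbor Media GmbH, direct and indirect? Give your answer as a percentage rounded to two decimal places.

72.14%

Aditi reaches Arbor along 4 paths.
Via Juniper: 85% × 25% = 21.25%.
Via Tessera → Juniper: 52% × 15% × 25% = 1.95%.
Via Selkirk → Tessera → Juniper: 100% × 25% × 15% × 25% = 0.9375%.
Via Selkirk: 100% × 48% = 48%.
Total: 21.25% + 1.95% + 0.9375% + 48% = 72.1375%.
Rounded: 72.14%.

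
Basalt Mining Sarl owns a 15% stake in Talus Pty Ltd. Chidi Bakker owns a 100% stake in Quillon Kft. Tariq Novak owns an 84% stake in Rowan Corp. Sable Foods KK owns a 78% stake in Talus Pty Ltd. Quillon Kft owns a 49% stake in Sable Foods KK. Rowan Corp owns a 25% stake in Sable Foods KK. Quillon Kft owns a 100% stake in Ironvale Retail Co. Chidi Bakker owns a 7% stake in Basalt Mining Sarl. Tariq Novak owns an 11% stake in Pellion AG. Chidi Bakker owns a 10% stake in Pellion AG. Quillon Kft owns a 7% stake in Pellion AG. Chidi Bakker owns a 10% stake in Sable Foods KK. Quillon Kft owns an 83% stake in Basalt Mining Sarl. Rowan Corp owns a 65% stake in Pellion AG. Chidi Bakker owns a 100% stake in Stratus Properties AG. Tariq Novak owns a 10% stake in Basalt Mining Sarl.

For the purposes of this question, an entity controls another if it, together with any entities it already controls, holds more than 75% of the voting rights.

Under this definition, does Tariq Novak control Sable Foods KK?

No

Tariq holds 84% of Rowan, so Tariq controls Rowan.
Rowan and Tariq together hold 65% + 11% = 76% of Pellion, so Tariq controls Pellion.
In Sable, Tariq's side holds only 25%, not > 75%.
So Tariq does not control Sable.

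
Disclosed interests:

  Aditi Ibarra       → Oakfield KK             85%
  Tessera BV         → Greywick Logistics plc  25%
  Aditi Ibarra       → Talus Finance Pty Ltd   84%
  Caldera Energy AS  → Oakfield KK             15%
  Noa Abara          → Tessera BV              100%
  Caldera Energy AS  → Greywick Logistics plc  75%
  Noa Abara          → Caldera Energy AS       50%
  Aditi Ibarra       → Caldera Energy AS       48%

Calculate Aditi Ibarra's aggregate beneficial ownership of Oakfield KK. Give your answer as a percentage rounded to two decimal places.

92.20%

Aditi reaches Oakfield along 2 paths.
Direct stake: 85% = 85%.
Via Caldera: 48% × 15% = 7.2%.
Total: 85% + 7.2% = 92.2%.
Rounded: 92.20%.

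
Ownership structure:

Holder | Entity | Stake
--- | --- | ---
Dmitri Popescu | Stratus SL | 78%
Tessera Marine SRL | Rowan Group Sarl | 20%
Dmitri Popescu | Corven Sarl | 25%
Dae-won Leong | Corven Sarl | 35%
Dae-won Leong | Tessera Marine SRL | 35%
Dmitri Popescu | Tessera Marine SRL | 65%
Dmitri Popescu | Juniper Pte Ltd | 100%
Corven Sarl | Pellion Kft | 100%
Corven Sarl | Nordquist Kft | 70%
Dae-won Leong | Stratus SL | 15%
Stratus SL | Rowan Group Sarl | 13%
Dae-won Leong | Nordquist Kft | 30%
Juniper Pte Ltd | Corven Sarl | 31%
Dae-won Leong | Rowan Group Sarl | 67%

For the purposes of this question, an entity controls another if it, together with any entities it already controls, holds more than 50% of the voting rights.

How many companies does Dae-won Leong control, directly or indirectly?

1

Dae-won holds 67% of Rowan, so Dae-won controls Rowan.
No other company's threshold is met.
Dae-won controls 1 company.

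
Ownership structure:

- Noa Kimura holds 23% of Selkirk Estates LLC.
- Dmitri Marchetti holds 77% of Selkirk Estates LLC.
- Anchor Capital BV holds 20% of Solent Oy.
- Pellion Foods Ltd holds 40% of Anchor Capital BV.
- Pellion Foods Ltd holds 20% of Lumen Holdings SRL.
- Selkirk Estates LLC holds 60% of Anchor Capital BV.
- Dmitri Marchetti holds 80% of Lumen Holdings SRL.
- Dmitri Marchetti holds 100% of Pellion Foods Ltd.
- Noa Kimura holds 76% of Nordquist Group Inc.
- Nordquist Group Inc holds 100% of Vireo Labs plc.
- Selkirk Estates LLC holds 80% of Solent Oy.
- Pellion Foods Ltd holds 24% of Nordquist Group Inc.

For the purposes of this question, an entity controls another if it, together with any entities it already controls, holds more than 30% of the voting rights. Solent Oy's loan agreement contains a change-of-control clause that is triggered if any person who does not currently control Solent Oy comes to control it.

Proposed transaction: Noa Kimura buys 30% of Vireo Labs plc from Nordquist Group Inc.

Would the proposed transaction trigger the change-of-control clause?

The purchase adds only to Noa's holdings (Nordquist's stake shrinks), so Noa is the only person who could newly come to control Solent.
Noa holds 76% of Nordquist, so Noa controls Nordquist.
Nordquist holds 100% of Vireo, so Noa controls Vireo.
Neither Noa nor any entity Noa controls holds any voting interest in Solent.
So before the transaction, Noa does not control Solent.
After the purchase, Noa holds 30% of Vireo directly, and Nordquist's stake falls to 70%.
Nordquist and Noa together hold 70% + 30% = 100% of Vireo, so Noa controls Vireo.
After the transaction, neither Noa nor any entity Noa controls holds a voting interest in Solent, so Noa still does not control it.
No new person acquires control, so the clause is not triggered.

No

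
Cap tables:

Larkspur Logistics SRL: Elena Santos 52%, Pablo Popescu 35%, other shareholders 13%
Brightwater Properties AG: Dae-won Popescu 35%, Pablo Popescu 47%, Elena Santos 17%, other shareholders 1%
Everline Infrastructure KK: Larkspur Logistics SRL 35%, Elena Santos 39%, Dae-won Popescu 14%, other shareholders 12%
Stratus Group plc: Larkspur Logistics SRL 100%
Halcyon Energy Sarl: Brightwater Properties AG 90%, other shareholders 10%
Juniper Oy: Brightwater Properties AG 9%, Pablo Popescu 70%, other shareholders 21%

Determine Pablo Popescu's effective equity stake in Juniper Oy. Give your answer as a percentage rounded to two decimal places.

74.23%

Pablo reaches Juniper along 2 paths.
Via Brightwater: 47% × 9% = 4.23%.
Direct stake: 70% = 70%.
Total: 4.23% + 70% = 74.23%.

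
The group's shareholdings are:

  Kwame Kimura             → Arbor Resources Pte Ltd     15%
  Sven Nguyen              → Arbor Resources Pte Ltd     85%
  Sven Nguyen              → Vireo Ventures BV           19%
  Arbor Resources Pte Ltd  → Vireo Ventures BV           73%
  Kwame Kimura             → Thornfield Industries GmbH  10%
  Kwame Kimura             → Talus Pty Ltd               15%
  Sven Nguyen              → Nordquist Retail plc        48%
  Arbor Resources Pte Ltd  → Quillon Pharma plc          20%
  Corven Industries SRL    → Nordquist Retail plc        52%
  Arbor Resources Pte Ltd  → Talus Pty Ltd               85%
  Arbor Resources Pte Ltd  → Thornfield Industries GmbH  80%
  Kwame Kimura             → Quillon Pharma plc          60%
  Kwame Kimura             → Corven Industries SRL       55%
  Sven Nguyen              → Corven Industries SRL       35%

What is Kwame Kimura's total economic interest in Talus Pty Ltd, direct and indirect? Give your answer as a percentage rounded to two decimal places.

Kwame reaches Talus along 2 paths.
Direct stake: 15% = 15%.
Via Arbor: 15% × 85% = 12.75%.
Total: 15% + 12.75% = 27.75%.

27.75%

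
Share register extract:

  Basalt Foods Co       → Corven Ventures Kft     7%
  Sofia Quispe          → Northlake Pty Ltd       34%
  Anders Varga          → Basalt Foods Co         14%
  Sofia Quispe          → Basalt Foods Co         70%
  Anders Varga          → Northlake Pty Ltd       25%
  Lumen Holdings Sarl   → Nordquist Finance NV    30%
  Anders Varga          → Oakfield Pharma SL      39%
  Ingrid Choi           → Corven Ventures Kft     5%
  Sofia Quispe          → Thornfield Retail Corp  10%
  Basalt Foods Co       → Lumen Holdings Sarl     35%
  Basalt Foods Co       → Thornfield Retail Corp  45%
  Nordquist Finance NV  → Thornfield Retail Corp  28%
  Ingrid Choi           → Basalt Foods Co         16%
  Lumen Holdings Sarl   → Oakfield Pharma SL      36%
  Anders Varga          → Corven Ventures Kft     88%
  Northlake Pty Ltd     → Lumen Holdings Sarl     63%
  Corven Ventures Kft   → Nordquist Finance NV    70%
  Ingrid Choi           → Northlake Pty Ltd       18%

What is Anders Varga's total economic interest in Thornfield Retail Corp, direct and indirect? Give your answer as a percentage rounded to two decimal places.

Anders reaches Thornfield along 5 paths.
Via Basalt: 14% × 45% = 6.3%.
Via Corven → Nordquist: 88% × 70% × 28% = 17.248%.
Via Basalt → Corven → Nordquist: 14% × 7% × 70% × 28% = 0.19208%.
Via Northlake → Lumen → Nordquist: 25% × 63% × 30% × 28% = 1.323%.
Via Basalt → Lumen → Nordquist: 14% × 35% × 30% × 28% = 0.4116%.
Total: 6.3% + 17.248% + 0.19208% + 1.323% + 0.4116% = 25.47468%.
Rounded: 25.47%.

25.47%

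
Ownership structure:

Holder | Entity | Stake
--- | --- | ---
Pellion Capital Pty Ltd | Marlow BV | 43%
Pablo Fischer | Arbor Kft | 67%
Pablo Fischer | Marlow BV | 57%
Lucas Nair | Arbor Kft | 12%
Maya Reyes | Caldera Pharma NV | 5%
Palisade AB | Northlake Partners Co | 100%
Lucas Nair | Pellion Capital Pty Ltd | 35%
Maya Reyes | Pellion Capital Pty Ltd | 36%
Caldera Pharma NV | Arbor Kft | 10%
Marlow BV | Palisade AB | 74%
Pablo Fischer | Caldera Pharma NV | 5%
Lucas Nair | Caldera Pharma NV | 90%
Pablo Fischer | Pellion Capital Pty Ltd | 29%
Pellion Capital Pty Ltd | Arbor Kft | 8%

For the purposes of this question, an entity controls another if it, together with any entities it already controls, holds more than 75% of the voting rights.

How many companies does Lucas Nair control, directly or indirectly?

Lucas holds 90% of Caldera, so Lucas controls Caldera.
No other company's threshold is met.
Lucas controls 1 company.

1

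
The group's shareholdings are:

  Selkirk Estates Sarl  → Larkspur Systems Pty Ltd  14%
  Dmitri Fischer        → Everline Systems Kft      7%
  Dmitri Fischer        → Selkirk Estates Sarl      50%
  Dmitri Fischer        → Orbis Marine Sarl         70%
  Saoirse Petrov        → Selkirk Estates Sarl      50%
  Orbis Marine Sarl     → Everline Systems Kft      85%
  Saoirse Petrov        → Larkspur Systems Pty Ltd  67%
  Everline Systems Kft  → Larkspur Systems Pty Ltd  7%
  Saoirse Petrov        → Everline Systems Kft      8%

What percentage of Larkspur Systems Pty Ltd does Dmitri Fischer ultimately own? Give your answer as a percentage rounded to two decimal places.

Dmitri reaches Larkspur along 3 paths.
Via Selkirk: 50% × 14% = 7%.
Via Orbis → Everline: 70% × 85% × 7% = 4.165%.
Via Everline: 7% × 7% = 0.49%.
Total: 7% + 4.165% + 0.49% = 11.655%.
Rounded: 11.66%.

11.66%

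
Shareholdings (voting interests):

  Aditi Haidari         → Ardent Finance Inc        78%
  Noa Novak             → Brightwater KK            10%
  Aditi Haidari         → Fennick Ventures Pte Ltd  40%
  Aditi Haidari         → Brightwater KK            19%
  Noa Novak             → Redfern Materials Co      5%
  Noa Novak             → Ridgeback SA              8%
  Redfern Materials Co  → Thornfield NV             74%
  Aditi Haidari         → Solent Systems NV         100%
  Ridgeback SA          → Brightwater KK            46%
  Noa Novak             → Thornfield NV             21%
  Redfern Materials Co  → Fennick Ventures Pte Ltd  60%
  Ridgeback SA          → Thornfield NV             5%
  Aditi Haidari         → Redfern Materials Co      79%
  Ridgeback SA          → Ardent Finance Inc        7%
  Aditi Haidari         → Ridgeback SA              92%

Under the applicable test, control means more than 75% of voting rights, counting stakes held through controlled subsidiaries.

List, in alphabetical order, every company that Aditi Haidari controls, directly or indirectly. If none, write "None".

Aditi holds 79% of Redfern, so Aditi controls Redfern.
Aditi holds 92% of Ridgeback, so Aditi controls Ridgeback.
Redfern and Ridgeback together hold 74% + 5% = 79% of Thornfield, so Aditi controls Thornfield.
Redfern and Aditi together hold 60% + 40% = 100% of Fennick, so Aditi controls Fennick.
Aditi holds 100% of Solent, so Aditi controls Solent.
Aditi and Ridgeback together hold 78% + 7% = 85% of Ardent, so Aditi controls Ardent.
No other company's threshold is met.

Ardent Finance Inc, Fennick Ventures Pte Ltd, Redfern Materials Co, Ridgeback SA, Solent Systems NV, Thornfield NV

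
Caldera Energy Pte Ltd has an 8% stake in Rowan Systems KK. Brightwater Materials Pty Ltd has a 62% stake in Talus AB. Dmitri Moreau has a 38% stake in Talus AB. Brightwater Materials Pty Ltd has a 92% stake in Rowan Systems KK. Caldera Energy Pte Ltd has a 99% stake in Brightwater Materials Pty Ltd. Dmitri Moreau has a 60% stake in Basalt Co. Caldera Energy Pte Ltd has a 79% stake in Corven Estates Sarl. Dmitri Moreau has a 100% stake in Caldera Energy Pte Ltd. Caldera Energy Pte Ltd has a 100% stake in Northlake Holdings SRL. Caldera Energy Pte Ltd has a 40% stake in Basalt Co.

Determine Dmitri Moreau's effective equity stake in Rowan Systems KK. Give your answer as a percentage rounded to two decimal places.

Dmitri reaches Rowan along 2 paths.
Via Caldera → Brightwater: 100% × 99% × 92% = 91.08%.
Via Caldera: 100% × 8% = 8%.
Total: 91.08% + 8% = 99.08%.

99.08%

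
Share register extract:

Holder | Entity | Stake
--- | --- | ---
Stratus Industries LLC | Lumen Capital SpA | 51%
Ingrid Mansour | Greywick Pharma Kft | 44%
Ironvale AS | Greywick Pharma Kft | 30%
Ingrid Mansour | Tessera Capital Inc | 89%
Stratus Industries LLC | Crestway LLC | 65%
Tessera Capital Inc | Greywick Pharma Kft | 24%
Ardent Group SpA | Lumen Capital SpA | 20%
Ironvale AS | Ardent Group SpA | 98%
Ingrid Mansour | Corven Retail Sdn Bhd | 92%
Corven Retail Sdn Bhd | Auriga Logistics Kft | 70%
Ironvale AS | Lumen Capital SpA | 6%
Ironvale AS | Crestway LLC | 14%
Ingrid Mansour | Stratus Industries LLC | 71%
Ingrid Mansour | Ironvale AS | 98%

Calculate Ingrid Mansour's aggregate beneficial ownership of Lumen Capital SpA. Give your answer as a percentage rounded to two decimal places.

61.30%

Ingrid reaches Lumen along 3 paths.
Via Stratus: 71% × 51% = 36.21%.
Via Ironvale: 98% × 6% = 5.88%.
Via Ironvale → Ardent: 98% × 98% × 20% = 19.208%.
Total: 36.21% + 5.88% + 19.208% = 61.298%.
Rounded: 61.30%.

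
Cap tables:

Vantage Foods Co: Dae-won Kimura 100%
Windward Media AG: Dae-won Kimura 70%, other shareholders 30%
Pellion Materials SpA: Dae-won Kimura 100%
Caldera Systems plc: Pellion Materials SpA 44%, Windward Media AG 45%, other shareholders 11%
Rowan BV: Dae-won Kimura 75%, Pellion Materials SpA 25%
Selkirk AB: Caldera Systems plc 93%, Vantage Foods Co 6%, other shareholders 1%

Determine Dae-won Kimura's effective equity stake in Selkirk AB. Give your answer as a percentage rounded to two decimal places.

Dae-won reaches Selkirk along 3 paths.
Via Pellion → Caldera: 100% × 44% × 93% = 40.92%.
Via Windward → Caldera: 70% × 45% × 93% = 29.295%.
Via Vantage: 100% × 6% = 6%.
Total: 40.92% + 29.295% + 6% = 76.215%.
Rounded: 76.22%.

76.22%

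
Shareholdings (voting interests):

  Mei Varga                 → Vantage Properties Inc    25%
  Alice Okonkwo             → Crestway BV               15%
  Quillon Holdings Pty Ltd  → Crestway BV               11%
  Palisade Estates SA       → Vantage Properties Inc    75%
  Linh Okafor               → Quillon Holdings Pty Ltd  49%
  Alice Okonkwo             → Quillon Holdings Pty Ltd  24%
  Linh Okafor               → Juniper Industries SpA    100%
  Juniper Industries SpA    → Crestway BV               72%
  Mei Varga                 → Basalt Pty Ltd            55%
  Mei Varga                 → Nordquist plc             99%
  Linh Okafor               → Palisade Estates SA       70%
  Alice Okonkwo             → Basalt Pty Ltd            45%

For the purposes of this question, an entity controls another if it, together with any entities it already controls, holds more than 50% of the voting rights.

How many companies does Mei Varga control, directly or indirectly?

Mei holds 55% of Basalt, so Mei controls Basalt.
Mei holds 99% of Nordquist, so Mei controls Nordquist.
No other company's threshold is met.
Mei controls 2 companies.

2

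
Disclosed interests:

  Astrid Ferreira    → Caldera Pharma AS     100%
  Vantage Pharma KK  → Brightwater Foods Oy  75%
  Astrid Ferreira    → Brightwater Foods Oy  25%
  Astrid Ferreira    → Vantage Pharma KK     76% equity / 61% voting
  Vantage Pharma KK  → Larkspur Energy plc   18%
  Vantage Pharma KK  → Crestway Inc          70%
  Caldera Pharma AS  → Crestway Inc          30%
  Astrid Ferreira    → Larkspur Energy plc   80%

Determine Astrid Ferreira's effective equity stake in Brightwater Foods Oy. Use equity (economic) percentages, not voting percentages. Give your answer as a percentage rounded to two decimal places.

Astrid reaches Brightwater along 2 paths.
Via Vantage: 76% × 75% = 57%.
Direct stake: 25% = 25%.
Total: 57% + 25% = 82%.
Rounded: 82.00%.

82.00%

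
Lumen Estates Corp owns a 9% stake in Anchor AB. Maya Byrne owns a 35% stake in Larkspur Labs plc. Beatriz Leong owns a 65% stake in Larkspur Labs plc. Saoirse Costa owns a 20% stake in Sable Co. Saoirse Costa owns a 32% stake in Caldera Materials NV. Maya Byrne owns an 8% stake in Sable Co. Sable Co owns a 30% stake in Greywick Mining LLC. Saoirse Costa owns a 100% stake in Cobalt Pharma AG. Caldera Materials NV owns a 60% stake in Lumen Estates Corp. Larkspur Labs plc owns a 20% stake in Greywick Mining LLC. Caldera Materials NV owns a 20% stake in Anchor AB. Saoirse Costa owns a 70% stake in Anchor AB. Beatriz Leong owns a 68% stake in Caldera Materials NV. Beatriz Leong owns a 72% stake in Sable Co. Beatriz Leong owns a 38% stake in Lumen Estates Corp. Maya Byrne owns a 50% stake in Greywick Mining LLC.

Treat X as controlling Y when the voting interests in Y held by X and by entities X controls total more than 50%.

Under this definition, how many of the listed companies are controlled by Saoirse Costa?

2

Saoirse holds 70% of Anchor, so Saoirse controls Anchor.
Saoirse holds 100% of Cobalt, so Saoirse controls Cobalt.
No other company's threshold is met.
Saoirse controls 2 companies.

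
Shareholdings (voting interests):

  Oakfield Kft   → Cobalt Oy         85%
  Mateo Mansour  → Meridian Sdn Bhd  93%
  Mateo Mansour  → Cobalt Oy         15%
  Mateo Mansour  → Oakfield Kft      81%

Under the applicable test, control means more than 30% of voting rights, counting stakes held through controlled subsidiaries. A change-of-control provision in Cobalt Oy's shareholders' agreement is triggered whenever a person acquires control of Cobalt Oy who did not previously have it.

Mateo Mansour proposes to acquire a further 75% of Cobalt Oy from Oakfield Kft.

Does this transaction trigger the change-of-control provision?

The purchase adds only to Mateo's holdings (Oakfield's stake shrinks), so Mateo is the only person who could newly come to control Cobalt.
Mateo holds 81% of Oakfield, so Mateo controls Oakfield.
Oakfield and Mateo together hold 85% + 15% = 100% of Cobalt, so Mateo controls Cobalt.
So Mateo already controls Cobalt before the transaction.
After the purchase, Mateo's direct stake in Cobalt rises to 15% + 75% = 90%, and Oakfield's stake falls to 10%.
Mateo controlled Cobalt already, so this is not a new person acquiring control; every other person's position is unchanged or reduced.
No new person acquires control, so the clause is not triggered.

No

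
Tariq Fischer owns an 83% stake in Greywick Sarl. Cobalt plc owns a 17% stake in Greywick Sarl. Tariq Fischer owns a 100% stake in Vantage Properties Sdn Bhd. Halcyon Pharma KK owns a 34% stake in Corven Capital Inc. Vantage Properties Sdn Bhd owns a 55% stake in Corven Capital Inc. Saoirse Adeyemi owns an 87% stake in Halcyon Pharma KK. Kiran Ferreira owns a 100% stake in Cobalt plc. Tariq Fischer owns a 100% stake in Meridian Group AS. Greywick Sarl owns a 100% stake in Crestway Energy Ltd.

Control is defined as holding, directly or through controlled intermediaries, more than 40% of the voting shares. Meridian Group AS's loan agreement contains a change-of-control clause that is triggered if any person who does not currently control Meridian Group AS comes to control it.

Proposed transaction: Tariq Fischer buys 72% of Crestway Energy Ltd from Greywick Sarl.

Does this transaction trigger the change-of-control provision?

No

The purchase adds only to Tariq's holdings (Greywick's stake shrinks), so Tariq is the only person who could newly come to control Meridian.
Tariq holds 100% of Meridian, so Tariq controls Meridian.
So Tariq already controls Meridian before the transaction.
After the purchase, Tariq holds 72% of Crestway directly, and Greywick's stake falls to 28%.
Tariq controlled Meridian already, so this is not a new person acquiring control; every other person's position is unchanged or reduced.
No new person acquires control, so the clause is not triggered.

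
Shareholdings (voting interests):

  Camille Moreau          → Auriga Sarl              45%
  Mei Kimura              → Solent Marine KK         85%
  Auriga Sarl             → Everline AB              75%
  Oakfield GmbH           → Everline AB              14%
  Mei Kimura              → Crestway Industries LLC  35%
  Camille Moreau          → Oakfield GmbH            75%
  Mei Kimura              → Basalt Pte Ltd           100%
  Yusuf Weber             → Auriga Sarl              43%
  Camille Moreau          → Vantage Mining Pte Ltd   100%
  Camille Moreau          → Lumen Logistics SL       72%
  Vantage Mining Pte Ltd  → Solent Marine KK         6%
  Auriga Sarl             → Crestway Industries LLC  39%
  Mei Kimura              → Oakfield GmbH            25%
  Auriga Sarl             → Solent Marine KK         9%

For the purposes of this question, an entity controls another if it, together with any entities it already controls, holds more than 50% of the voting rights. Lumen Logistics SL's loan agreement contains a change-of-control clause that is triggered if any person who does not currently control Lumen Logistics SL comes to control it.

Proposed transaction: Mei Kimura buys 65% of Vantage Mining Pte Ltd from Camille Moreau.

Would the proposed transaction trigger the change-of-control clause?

The purchase adds only to Mei's holdings (Camille's stake shrinks), so Mei is the only person who could newly come to control Lumen.
Mei holds 100% of Basalt, so Mei controls Basalt.
Mei holds 85% of Solent, so Mei controls Solent.
Neither Mei nor any entity Mei controls holds any voting interest in Lumen.
So before the transaction, Mei does not control Lumen.
After the purchase, Mei holds 65% of Vantage directly, and Camille's stake falls to 35%.
Mei holds 65% of Vantage, so Mei controls Vantage.
Mei and Vantage together hold 85% + 6% = 91% of Solent, so Mei controls Solent.
After the transaction, neither Mei nor any entity Mei controls holds a voting interest in Lumen, so Mei still does not control it.
No new person acquires control, so the clause is not triggered.

No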